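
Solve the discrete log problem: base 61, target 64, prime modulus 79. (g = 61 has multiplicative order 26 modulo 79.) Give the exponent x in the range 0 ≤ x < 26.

Successive powers of 61 modulo 79:
  61^0=1  61^1=61  61^2=8  61^3=14  61^4=64
So 61^4 ≡ 64 (mod 79), giving x = 4.

4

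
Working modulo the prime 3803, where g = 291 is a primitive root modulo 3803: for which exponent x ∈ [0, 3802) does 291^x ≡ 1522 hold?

Baby-step giant-step with m = ceil(sqrt(3802)) = 62.
Baby table (291^j mod 3803 for j=0..61):
  0:1  1:291  2:1015  3:2534  4:3415  5:1182  6:1692  7:1785
  8:2227  9:1547  10:1423  11:3369  12:3008  13:638  14:3114  15:1060
  16:417  17:3454  18:1122  19:3247  20:1733  21:2307  22:2009  23:2760
  24:727  25:2392  26:123  27:1566  28:3149  29:3639  30:1715  31:872
  32:2754  33:2784  34:105  35:131  36:91  37:3663  38:1093  39:2414
  40:2722  41:1078  42:1852  43:2709  44:1098  45:66  46:191  47:2339
  48:3715  49:1013  50:1952  51:1385  52:3720  53:2468  54:3224  55:2646
  56:1780  57:772  58:275  59:162  60:1506  61:901
Giant step factor: 291^(-62) ≡ 2729 (mod 3803).
Scan 1522·2729^i mod 3803 for i = 0, 1, …:
  i=0: 1522   i=1: 662   i=2: 173   i=3: 545
  i=4: 332   i=5: 914   i=6: 3341   i=7: 1798
  i=8: 872
Match at i=8, j=31: x = 8·62 + 31 = 527.

527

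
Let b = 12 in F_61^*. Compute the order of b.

15

The order of 12 must divide p − 1 = 60 = 2^2 · 3 · 5.
Divisors: 1, 2, 3, 4, 5, 6, 10, 12, 15, 20, 30, 60.
Check each in increasing order: 12^1 ≡ 12;  12^2 ≡ 22;  12^3 ≡ 20;  12^4 ≡ 57;  12^5 ≡ 13;  12^6 ≡ 34;  12^10 ≡ 47;  12^12 ≡ 58;  12^15 ≡ 1.
Smallest exponent giving 1 is 15.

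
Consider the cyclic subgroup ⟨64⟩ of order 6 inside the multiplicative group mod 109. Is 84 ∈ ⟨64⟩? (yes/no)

⟨64⟩ has order 6; its elements mod 109 are {1, 45, 46, 63, 64, 108}.
84 is not in this set.

no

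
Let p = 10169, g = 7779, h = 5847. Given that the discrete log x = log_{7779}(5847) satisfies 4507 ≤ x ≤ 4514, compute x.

Compute 7779^4507 mod 10169 = 4821, then multiply by 7779 repeatedly:
  7779^4507=4821  7779^4508=9456  7779^4509=5847
Found 5847 at exponent 4509.

4509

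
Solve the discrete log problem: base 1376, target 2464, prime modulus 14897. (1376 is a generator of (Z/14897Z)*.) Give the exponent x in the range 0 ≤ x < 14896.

Baby-step giant-step with m = ceil(sqrt(14896)) = 123.
Baby table (1376^j mod 14897 for j=0..122):
  0:1  1:1376  2:1457  3:8634  4:7475  5:6670  6:1368  7:5346
  8:11875  9:12888  10:6458  11:7596  12:9299  13:13798  14:7270  15:7633
  16:623  17:8119  18:13891  19:1165  20:9061  21:14044  22:3135  23:8527
  24:9213  25:14638  26:1144  27:9959  28:13241  29:585  30:522  31:3216
  32:807  33:8054  34:13833  35:10739  36:13937  37:4873  38:1598  39:8989
  40:4354  41:2510  42:12553  43:7305  44:11102  45:6927  46:12369  47:7370
  48:11160  49:12250  50:7493  51:1644  52:12697  53:11788  54:12352  55:13772
  56:1288  57:14442  58:14491  59:7430  60:4338  61:10288  62:4138  63:3234
  64:10678  65:4486  66:5378  67:11216  68:14821  69:14600  70:8444  71:14181
  72:12883  73:14475  74:311  75:10820  76:6217  77:3714  78:793  79:3687
  80:8332  81:9039  82:13566  83:875  84:12240  85:8630  86:1971  87:842
  88:11523  89:5240  90:92  91:7416  92:14868  93:4787  94:2438  95:2863
  96:6680  97:231  98:5019  99:8833  100:13153  101:13570  102:6379  103:3171
  104:13372  105:2077  106:12625  107:2098  108:11727  109:2901  110:14277  111:10906
  112:5377  113:9840  114:13364  115:5966  116:969  117:7511  118:11515  119:9129
  120:3333  121:12829  122:14656
Giant step factor: 1376^(-123) ≡ 13811 (mod 14897).
Scan 2464·13811^i mod 14897 for i = 0, 1, …:
  i=0: 2464   i=1: 5556   i=2: 14366   i=3: 10580
  i=4: 10604   i=5: 14334   i=6: 641   i=7: 4033
  i=8: 14777   i=9: 11144     …   i=29: 12580
  i=30: 13566
Match at i=30, j=82: x = 30·123 + 82 = 3772.

3772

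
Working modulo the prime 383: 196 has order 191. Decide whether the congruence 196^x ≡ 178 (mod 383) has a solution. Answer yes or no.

no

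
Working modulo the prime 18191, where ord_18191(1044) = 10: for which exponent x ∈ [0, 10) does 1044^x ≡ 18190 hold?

Successive powers of 1044 modulo 18191:
  1044^0=1  1044^1=1044  1044^2=16667  1044^3=9752  1044^4=12319  1044^5=18190
So 1044^5 ≡ 18190 (mod 18191), giving x = 5.

5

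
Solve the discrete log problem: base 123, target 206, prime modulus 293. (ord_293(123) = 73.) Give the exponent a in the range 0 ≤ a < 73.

Successive powers of 123 modulo 293:
  123^0=1  123^1=123  123^2=186  123^3=24  123^4=22  123^5=69
  123^6=283  123^7=235  123^8=191  123^9=53  123^10=73  123^11=189
  123^12=100  123^13=287  123^14=141  123^15=56  123^16=149  123^17=161
  123^18=172  123^19=60  123^20=55  123^21=26  123^22=268  123^23=148
  123^24=38  123^25=279  123^26=36  123^27=33  123^28=250  123^29=278
  123^30=206
So 123^30 ≡ 206 (mod 293), giving a = 30.

30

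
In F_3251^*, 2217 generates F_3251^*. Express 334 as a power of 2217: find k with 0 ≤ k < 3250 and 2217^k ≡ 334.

Baby-step giant-step with m = ceil(sqrt(3250)) = 58.
Baby table (2217^j mod 3251 for j=0..57):
  0:1  1:2217  2:2828  3:1748  4:124  5:1824  6:2815  7:2186
  8:2372  9:1857  10:1203  11:1231  12:1538  13:2698  14:2877  15:3098
  16:2154  17:2950  18:2389  19:534  20:514  21:1688  22:395  23:1196
  24:1967  25:1248  26:215  27:2009  28:83  29:1955  30:652  31:2040
  32:539  33:1846  34:2824  35:2633  36:1816  37:1334  38:2319  39:1392
  40:865  41:2866  42:1468  43:305  44:3228  45:1025  46:3227  47:2059
  48:399  49:311  50:275  51:1738  52:711  53:2803  54:1590  55:946
  56:387  57:2966
Giant step factor: 2217^(-58) ≡ 2398 (mod 3251).
Scan 334·2398^i mod 3251 for i = 0, 1, …:
  i=0: 334   i=1: 1186   i=2: 2654   i=3: 2085
  i=4: 3043   i=5: 1870   i=6: 1131   i=7: 804
  i=8: 149   i=9: 2943     …   i=38: 3056
  i=39: 534
Match at i=39, j=19: k = 39·58 + 19 = 2281.

2281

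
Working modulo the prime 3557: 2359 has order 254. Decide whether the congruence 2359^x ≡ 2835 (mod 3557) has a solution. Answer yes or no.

no

2835 ∈ ⟨2359⟩ iff 2835^254 ≡ 1 (mod 3557), since |⟨2359⟩| = 254.
2835^254 mod 3557 = 1796.
Since 1796 ≠ 1, 2835 does not lie in the subgroup.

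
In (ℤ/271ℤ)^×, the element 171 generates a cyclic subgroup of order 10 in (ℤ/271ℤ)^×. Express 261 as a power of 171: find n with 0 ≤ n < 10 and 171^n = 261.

3

Successive powers of 171 modulo 271:
  171^0=1  171^1=171  171^2=244  171^3=261
So 171^3 ≡ 261 (mod 271), giving n = 3.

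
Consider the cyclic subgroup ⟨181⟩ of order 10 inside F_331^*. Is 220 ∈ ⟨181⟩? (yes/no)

⟨181⟩ has order 10; its elements mod 331 are {1, 8, 64, 124, 150, 181, 207, 267, 323, 330}.
220 is not in this set.

no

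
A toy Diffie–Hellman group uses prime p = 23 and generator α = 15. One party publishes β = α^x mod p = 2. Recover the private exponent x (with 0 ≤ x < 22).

Successive powers of 15 modulo 23:
  15^0=1  15^1=15  15^2=18  15^3=17  15^4=2
So 15^4 ≡ 2 (mod 23), giving x = 4.

4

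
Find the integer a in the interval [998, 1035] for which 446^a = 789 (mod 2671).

Compute 446^998 mod 2671 = 777, then multiply by 446 repeatedly:
  446^998=777  446^999=1983  446^1000=317  446^1001=2490  446^1002=2075
  446^1003=1284  446^1004=1070  446^1005=1782  446^1006=1485  446^1007=2573
  446^1008=1699  446^1009=1861  446^1010=1996  446^1011=773  446^1012=199
  446^1013=611  446^1014=64  446^1015=1834  446^1016=638  446^1017=1422
  446^1018=1185  446^1019=2323  446^1020=2381  446^1021=1539  446^1022=2618
  446^1023=401  446^1024=2560  446^1025=1243  446^1026=1481  446^1027=789
Found 789 at exponent 1027.

1027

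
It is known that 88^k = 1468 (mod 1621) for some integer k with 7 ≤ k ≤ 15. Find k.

Compute 88^7 mod 1621 = 1335, then multiply by 88 repeatedly:
  88^7=1335  88^8=768  88^9=1123  88^10=1564  88^11=1468
Found 1468 at exponent 11.

11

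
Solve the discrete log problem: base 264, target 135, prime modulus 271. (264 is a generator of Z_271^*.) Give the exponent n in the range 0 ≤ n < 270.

113

Baby-step giant-step with m = ceil(sqrt(270)) = 17.
Baby table (264^j mod 271 for j=0..16):
  0:1  1:264  2:49  3:199  4:233  5:266  6:35  7:26
  8:89  9:190  10:25  11:96  12:141  13:97  14:134  15:146
  16:62
Giant step factor: 264^(-17) ≡ 133 (mod 271).
Scan 135·133^i mod 271 for i = 0, 1, …:
  i=0: 135   i=1: 69   i=2: 234   i=3: 228
  i=4: 243   i=5: 70   i=6: 96
Match at i=6, j=11: n = 6·17 + 11 = 113.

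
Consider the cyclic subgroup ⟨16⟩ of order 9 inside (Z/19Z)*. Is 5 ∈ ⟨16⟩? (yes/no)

yes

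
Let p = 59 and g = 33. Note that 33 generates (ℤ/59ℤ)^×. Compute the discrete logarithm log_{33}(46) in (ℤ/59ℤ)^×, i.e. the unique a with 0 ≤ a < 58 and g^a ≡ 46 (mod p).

Baby-step giant-step with m = ceil(sqrt(58)) = 8.
Baby table (33^j mod 59 for j=0..7):
  0:1  1:33  2:27  3:6  4:21  5:44  6:36  7:8
Giant step factor: 33^(-8) ≡ 19 (mod 59).
Scan 46·19^i mod 59 for i = 0, 1, …:
  i=0: 46   i=1: 48   i=2: 27
Match at i=2, j=2: a = 2·8 + 2 = 18.

18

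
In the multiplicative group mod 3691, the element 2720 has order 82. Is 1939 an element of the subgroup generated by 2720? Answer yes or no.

yes

1939 ∈ ⟨2720⟩ iff 1939^82 ≡ 1 (mod 3691), since |⟨2720⟩| = 82.
1939^82 mod 3691 = 1.
Since 1 = 1, 1939 lies in the subgroup.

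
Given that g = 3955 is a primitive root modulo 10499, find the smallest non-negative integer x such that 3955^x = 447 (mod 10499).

2202

Baby-step giant-step with m = ceil(sqrt(10498)) = 103.
Baby table (3955^j mod 10499 for j=0..102):
  0:1  1:3955  2:9014  3:6265  4:435  5:9088  6:4963  7:6034
  8:243  9:5656  10:6610  11:40  12:715  13:3594  14:9123  15:6901
  16:6554  17:9538  18:10382  19:9720  20:5761  21:1925  22:1600  23:7602
  24:7273  25:7954  26:3066  27:10184  28:3556  29:5819  30:337  31:9961
  32:3507  33:1006  34:10108  35:7447  36:3190  37:7151  38:8398  39:5753
  40:1782  41:2981  42:9977  43:3793  44:8743  45:5358  46:3908  47:1612
  48:2567  49:10451  50:9641  51:8286  52:3751  53:118  54:4734  55:3253
  56:4340  57:9334  58:1486  59:8189  60:8579  61:7676  62:5971  63:3054
  64:4720  65:378  66:4132  67:5616  68:5895  69:6945  70:2091  71:7192
  72:2569  73:7862  74:6671  75:10317  76:4621  77:7795  78:4161  79:4822
  80:4826  81:10147  82:4207  83:8269  84:10009  85:4365  86:3219  87:6357
  88:7329  89:8955  90:3898  91:4058  92:6918  93:296  94:5291  95:1398
  96:6616  97:2772  98:2304  99:9687  100:1234  101:8934  102:4835
Giant step factor: 3955^(-103) ≡ 10087 (mod 10499).
Scan 447·10087^i mod 10499 for i = 0, 1, …:
  i=0: 447   i=1: 4818   i=2: 9794   i=3: 6987
  i=4: 8581   i=5: 2791   i=6: 4998   i=7: 9127
  i=8: 8817   i=9: 50     …   i=20: 6790
  i=21: 5753
Match at i=21, j=39: x = 21·103 + 39 = 2202.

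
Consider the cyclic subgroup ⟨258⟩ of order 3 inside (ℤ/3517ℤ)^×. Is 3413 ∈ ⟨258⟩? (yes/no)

no

3413 ∈ ⟨258⟩ iff 3413^3 ≡ 1 (mod 3517), since |⟨258⟩| = 3.
3413^3 mod 3517 = 576.
Since 576 ≠ 1, 3413 does not lie in the subgroup.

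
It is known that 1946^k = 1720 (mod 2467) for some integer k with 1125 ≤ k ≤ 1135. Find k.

1127

Compute 1946^1125 mod 2467 = 2248, then multiply by 1946 repeatedly:
  1946^1125=2248  1946^1126=617  1946^1127=1720
Found 1720 at exponent 1127.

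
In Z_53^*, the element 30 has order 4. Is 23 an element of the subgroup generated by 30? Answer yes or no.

yes

23 ∈ ⟨30⟩ iff 23^4 ≡ 1 (mod 53), since |⟨30⟩| = 4.
23^4 mod 53 = 1.
Since 1 = 1, 23 lies in the subgroup.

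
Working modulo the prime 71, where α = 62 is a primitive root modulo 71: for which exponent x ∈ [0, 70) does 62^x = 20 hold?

Baby-step giant-step with m = ceil(sqrt(70)) = 9.
Baby table (62^j mod 71 for j=0..8):
  0:1  1:62  2:10  3:52  4:29  5:23  6:6  7:17
  8:60
Giant step factor: 62^(-9) ≡ 33 (mod 71).
Scan 20·33^i mod 71 for i = 0, 1, …:
  i=0: 20   i=1: 21   i=2: 54   i=3: 7
  i=4: 18   i=5: 26   i=6: 6
Match at i=6, j=6: x = 6·9 + 6 = 60.

60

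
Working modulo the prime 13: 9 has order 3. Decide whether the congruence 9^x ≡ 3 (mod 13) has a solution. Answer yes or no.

yes

3 ∈ ⟨9⟩ iff 3^3 ≡ 1 (mod 13), since |⟨9⟩| = 3.
3^3 mod 13 = 1.
Since 1 = 1, 3 lies in the subgroup.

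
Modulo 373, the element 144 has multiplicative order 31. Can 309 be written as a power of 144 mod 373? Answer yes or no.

yes

309 ∈ ⟨144⟩ iff 309^31 ≡ 1 (mod 373), since |⟨144⟩| = 31.
309^31 mod 373 = 1.
Since 1 = 1, 309 lies in the subgroup.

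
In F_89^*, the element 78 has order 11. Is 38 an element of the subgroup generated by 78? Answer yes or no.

no

38 ∈ ⟨78⟩ iff 38^11 ≡ 1 (mod 89), since |⟨78⟩| = 11.
38^11 mod 89 = 12.
Since 12 ≠ 1, 38 does not lie in the subgroup.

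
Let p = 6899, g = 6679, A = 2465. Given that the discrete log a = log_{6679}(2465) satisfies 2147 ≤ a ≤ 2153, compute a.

2150

Compute 6679^2147 mod 6899 = 6704, then multiply by 6679 repeatedly:
  6679^2147=6704  6679^2148=1506  6679^2149=6731  6679^2150=2465
Found 2465 at exponent 2150.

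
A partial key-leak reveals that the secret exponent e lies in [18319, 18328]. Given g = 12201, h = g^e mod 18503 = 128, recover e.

Compute 12201^18319 mod 18503 = 846, then multiply by 12201 repeatedly:
  12201^18319=846  12201^18320=15875  12201^18321=1471  12201^18322=18264  12201^18323=7435
  12201^18324=12729  12201^18325=10850  12201^18326=10388  12201^18327=16941  12201^18328=128
Found 128 at exponent 18328.

18328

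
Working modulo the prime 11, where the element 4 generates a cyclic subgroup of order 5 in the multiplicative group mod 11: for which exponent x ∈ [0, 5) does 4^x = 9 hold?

3

Successive powers of 4 modulo 11:
  4^0=1  4^1=4  4^2=5  4^3=9
So 4^3 ≡ 9 (mod 11), giving x = 3.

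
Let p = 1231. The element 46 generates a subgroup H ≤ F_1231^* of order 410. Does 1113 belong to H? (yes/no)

no

1113 ∈ ⟨46⟩ iff 1113^410 ≡ 1 (mod 1231), since |⟨46⟩| = 410.
1113^410 mod 1231 = 126.
Since 126 ≠ 1, 1113 does not lie in the subgroup.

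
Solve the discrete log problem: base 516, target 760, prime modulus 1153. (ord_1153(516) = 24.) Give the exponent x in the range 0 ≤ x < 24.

17

Successive powers of 516 modulo 1153:
  516^0=1  516^1=516  516^2=1066  516^3=75  516^4=651  516^5=393
  516^6=1013  516^7=399  516^8=650  516^9=1030  516^10=1100  516^11=324
  516^12=1152  516^13=637  516^14=87  516^15=1078  516^16=502  516^17=760
So 516^17 ≡ 760 (mod 1153), giving x = 17.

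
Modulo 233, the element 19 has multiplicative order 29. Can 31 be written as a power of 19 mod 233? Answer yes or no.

31 ∈ ⟨19⟩ iff 31^29 ≡ 1 (mod 233), since |⟨19⟩| = 29.
31^29 mod 233 = 89.
Since 89 ≠ 1, 31 does not lie in the subgroup.

no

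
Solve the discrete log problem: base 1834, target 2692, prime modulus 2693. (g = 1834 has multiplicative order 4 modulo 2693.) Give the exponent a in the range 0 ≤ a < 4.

Successive powers of 1834 modulo 2693:
  1834^0=1  1834^1=1834  1834^2=2692
So 1834^2 ≡ 2692 (mod 2693), giving a = 2.

2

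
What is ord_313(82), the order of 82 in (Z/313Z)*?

104

The order of 82 must divide p − 1 = 312 = 2^3 · 3 · 13.
Divisors: 1, 2, 3, 4, 6, 8, 12, 13, 24, 26, 39, 52, 78, 104, 156, 312.
Check each in increasing order: 82^1 ≡ 82;  82^2 ≡ 151;  82^3 ≡ 175;  82^4 ≡ 265;  82^6 ≡ 264;  82^8 ≡ 113;  82^12 ≡ 210;  82^13 ≡ 5;  82^24 ≡ 280;  82^26 ≡ 25;  82^39 ≡ 125;  82^52 ≡ 312;  82^78 ≡ 288;  82^104 ≡ 1.
Smallest exponent giving 1 is 104.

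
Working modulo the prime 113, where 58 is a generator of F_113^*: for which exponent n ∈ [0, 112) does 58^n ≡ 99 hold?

Baby-step giant-step with m = ceil(sqrt(112)) = 11.
Baby table (58^j mod 113 for j=0..10):
  0:1  1:58  2:87  3:74  4:111  5:110  6:52  7:78
  8:4  9:6  10:9
Giant step factor: 58^(-11) ≡ 21 (mod 113).
Scan 99·21^i mod 113 for i = 0, 1, …:
  i=0: 99   i=1: 45   i=2: 41   i=3: 70
  i=4: 1
Match at i=4, j=0: n = 4·11 + 0 = 44.

44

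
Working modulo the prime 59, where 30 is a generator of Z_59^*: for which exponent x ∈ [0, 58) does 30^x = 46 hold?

42

Baby-step giant-step with m = ceil(sqrt(58)) = 8.
Baby table (30^j mod 59 for j=0..7):
  0:1  1:30  2:15  3:37  4:48  5:24  6:12  7:6
Giant step factor: 30^(-8) ≡ 20 (mod 59).
Scan 46·20^i mod 59 for i = 0, 1, …:
  i=0: 46   i=1: 35   i=2: 51   i=3: 17
  i=4: 45   i=5: 15
Match at i=5, j=2: x = 5·8 + 2 = 42.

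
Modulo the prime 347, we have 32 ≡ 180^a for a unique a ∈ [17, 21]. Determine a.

Compute 180^17 mod 347 = 280, then multiply by 180 repeatedly:
  180^17=280  180^18=85  180^19=32
Found 32 at exponent 19.

19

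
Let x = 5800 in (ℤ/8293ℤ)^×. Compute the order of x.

2764

The order of 5800 must divide p − 1 = 8292 = 2^2 · 3 · 691.
Divisors: 1, 2, 3, 4, 6, 12, 691, 1382, 2073, 2764, 4146, 8292.
Check each in increasing order: 5800^1 ≡ 5800;  5800^2 ≡ 3592;  5800^3 ≡ 1584;  5800^4 ≡ 6849;  5800^6 ≡ 4570;  5800^12 ≡ 3126;  5800^691 ≡ 7762;  5800^1382 ≡ 8292;  5800^2073 ≡ 531;  5800^2764 ≡ 1.
Smallest exponent giving 1 is 2764.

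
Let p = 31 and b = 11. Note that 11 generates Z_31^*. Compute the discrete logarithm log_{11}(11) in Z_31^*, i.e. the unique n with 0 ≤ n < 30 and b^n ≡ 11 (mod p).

1

Successive powers of 11 modulo 31:
  11^0=1  11^1=11
So 11^1 ≡ 11 (mod 31), giving n = 1.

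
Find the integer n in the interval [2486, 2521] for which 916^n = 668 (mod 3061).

Compute 916^2486 mod 3061 = 1662, then multiply by 916 repeatedly:
  916^2486=1662  916^2487=1075  916^2488=2119  916^2489=330  916^2490=2302
  916^2491=2664  916^2492=607  916^2493=1971  916^2494=2507  916^2495=662
  916^2496=314  916^2497=2951  916^2498=253  916^2499=2173  916^2500=818
  916^2501=2404  916^2502=1205  916^2503=1820  916^2504=1936  916^2505=1057
  916^2506=936  916^2507=296  916^2508=1768  916^2509=219  916^2510=1639
  916^2511=1434  916^2512=375  916^2513=668
Found 668 at exponent 2513.

2513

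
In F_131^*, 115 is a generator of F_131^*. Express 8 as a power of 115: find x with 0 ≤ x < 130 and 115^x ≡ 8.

17

Successive powers of 115 modulo 131:
  115^0=1  115^1=115  115^2=125  115^3=96  115^4=36  115^5=79
  115^6=46  115^7=50  115^8=117  115^9=93  115^10=84  115^11=97
  115^12=20  115^13=73  115^14=11  115^15=86  115^16=65  115^17=8
So 115^17 ≡ 8 (mod 131), giving x = 17.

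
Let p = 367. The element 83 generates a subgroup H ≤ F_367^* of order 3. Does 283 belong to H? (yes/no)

yes

283 ∈ ⟨83⟩ iff 283^3 ≡ 1 (mod 367), since |⟨83⟩| = 3.
283^3 mod 367 = 1.
Since 1 = 1, 283 lies in the subgroup.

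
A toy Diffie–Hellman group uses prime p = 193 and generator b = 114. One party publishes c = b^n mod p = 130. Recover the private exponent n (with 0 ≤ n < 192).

16

Baby-step giant-step with m = ceil(sqrt(192)) = 14.
Baby table (114^j mod 193 for j=0..13):
  0:1  1:114  2:65  3:76  4:172  5:115  6:179  7:141
  8:55  9:94  10:101  11:127  12:3  13:149
Giant step factor: 114^(-14) ≡ 97 (mod 193).
Scan 130·97^i mod 193 for i = 0, 1, …:
  i=0: 130   i=1: 65
Match at i=1, j=2: n = 1·14 + 2 = 16.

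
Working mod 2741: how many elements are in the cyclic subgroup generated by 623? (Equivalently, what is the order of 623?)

The order of 623 must divide p − 1 = 2740 = 2^2 · 5 · 137.
Divisors: 1, 2, 4, 5, 10, 20, 137, 274, 548, 685, 1370, 2740.
Check each in increasing order: 623^1 ≡ 623;  623^2 ≡ 1648;  623^4 ≡ 2314;  623^5 ≡ 2597;  623^10 ≡ 1549;  623^20 ≡ 1026;  623^137 ≡ 1775;  623^274 ≡ 1216;  623^548 ≡ 1257;  623^685 ≡ 1.
Smallest exponent giving 1 is 685.

685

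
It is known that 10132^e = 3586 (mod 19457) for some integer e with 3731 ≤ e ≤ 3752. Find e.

Compute 10132^3731 mod 19457 = 18119, then multiply by 10132 repeatedly:
  10132^3731=18119  10132^3732=4913  10132^3733=7510  10132^3734=14450  10132^3735=12932
  10132^3736=3586
Found 3586 at exponent 3736.

3736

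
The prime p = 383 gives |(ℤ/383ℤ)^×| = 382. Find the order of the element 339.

191

The order of 339 must divide p − 1 = 382 = 2 · 191.
Divisors: 1, 2, 191, 382.
Check each in increasing order: 339^1 ≡ 339;  339^2 ≡ 21;  339^191 ≡ 1.
Smallest exponent giving 1 is 191.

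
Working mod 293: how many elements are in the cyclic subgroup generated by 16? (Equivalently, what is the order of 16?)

The order of 16 must divide p − 1 = 292 = 2^2 · 73.
Divisors: 1, 2, 4, 73, 146, 292.
Check each in increasing order: 16^1 ≡ 16;  16^2 ≡ 256;  16^4 ≡ 197;  16^73 ≡ 1.
Smallest exponent giving 1 is 73.

73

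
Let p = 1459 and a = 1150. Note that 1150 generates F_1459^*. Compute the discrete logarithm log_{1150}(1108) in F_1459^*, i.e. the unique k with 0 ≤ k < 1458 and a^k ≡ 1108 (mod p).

Successive powers of 1150 modulo 1459:
  1150^0=1  1150^1=1150  1150^2=646  1150^3=269  1150^4=42  1150^5=153
  1150^6=870  1150^7=1085  1150^8=305  1150^9=590  1150^10=65  1150^11=341
  1150^12=1138  1150^13=1436  1150^14=1271  1150^15=1191  1150^16=1108
So 1150^16 ≡ 1108 (mod 1459), giving k = 16.

16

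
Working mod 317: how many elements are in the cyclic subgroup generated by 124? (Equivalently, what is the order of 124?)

158

The order of 124 must divide p − 1 = 316 = 2^2 · 79.
Divisors: 1, 2, 4, 79, 158, 316.
Check each in increasing order: 124^1 ≡ 124;  124^2 ≡ 160;  124^4 ≡ 240;  124^79 ≡ 316;  124^158 ≡ 1.
Smallest exponent giving 1 is 158.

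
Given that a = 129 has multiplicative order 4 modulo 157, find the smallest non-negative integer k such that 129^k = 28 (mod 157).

Successive powers of 129 modulo 157:
  129^0=1  129^1=129  129^2=156  129^3=28
So 129^3 ≡ 28 (mod 157), giving k = 3.

3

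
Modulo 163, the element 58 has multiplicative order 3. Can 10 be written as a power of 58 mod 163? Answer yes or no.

no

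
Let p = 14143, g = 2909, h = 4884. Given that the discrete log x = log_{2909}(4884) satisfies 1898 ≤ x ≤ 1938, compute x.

Compute 2909^1898 mod 14143 = 5478, then multiply by 2909 repeatedly:
  2909^1898=5478  2909^1899=10484  2909^1900=5648  2909^1901=10009  2909^1902=9887
  2909^1903=8564  2909^1904=6853  2909^1905=7890  2909^1906=12064  2909^1907=5393
  2909^1908=3650  2909^1909=10600  2909^1910=3660  2909^1911=11404  2909^1912=8901
  2909^1913=11319  2909^1914=2067  2909^1915=2128  2909^1916=9861  2909^1917=3645
  2909^1918=10198  2909^1919=8111  2909^1920=4375  2909^1921=12318  2909^1922=8843
  2909^1923=12313  2909^1924=8441  2909^1925=2621  2909^1926=1412  2909^1927=6038
  2909^1928=13079  2909^1929=2141  2909^1930=5249  2909^1931=9044  2909^1932=3016
  2909^1933=4884
Found 4884 at exponent 1933.

1933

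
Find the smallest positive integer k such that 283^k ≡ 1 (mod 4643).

2321

The order of 283 must divide p − 1 = 4642 = 2 · 11 · 211.
Divisors: 1, 2, 11, 22, 211, 422, 2321, 4642.
Check each in increasing order: 283^1 ≡ 283;  283^2 ≡ 1158;  283^11 ≡ 556;  283^22 ≡ 2698;  283^211 ≡ 588;  283^422 ≡ 2162;  283^2321 ≡ 1.
Smallest exponent giving 1 is 2321.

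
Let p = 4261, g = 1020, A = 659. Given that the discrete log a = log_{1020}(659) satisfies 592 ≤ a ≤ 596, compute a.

592

Compute 1020^592 mod 4261 = 659, then multiply by 1020 repeatedly:
  1020^592=659
Found 659 at exponent 592.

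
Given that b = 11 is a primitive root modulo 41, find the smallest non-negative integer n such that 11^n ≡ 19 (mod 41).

Successive powers of 11 modulo 41:
  11^0=1  11^1=11  11^2=39  11^3=19
So 11^3 ≡ 19 (mod 41), giving n = 3.

3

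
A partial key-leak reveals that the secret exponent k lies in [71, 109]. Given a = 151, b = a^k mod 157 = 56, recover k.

90

Compute 151^71 mod 157 = 63, then multiply by 151 repeatedly:
  151^71=63  151^72=93  151^73=70  151^74=51  151^75=8
  151^76=109  151^77=131  151^78=156  151^79=6  151^80=121
  151^81=59  151^82=117  151^83=83  151^84=130  151^85=5
  151^86=127  151^87=23  151^88=19  151^89=43  151^90=56
Found 56 at exponent 90.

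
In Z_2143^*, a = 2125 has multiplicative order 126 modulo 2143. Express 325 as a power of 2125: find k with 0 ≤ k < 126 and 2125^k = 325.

Baby-step giant-step with m = ceil(sqrt(126)) = 12.
Baby table (2125^j mod 2143 for j=0..11):
  0:1  1:2125  2:324  3:597  4:2112  5:558  6:671  7:780
  8:961  9:1989  10:629  11:1536
Giant step factor: 2125^(-12) ≡ 1818 (mod 2143).
Scan 325·1818^i mod 2143 for i = 0, 1, …:
  i=0: 325   i=1: 1525   i=2: 1551   i=3: 1673
  i=4: 597
Match at i=4, j=3: k = 4·12 + 3 = 51.

51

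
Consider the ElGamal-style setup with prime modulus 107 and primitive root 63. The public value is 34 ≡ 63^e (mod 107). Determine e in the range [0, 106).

94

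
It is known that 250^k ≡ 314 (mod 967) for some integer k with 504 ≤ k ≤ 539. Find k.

508

Compute 250^504 mod 967 = 133, then multiply by 250 repeatedly:
  250^504=133  250^505=372  250^506=168  250^507=419  250^508=314
Found 314 at exponent 508.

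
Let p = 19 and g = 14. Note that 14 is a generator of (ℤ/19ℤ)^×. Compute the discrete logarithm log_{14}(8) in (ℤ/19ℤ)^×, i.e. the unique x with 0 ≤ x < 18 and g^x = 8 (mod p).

3

Successive powers of 14 modulo 19:
  14^0=1  14^1=14  14^2=6  14^3=8
So 14^3 ≡ 8 (mod 19), giving x = 3.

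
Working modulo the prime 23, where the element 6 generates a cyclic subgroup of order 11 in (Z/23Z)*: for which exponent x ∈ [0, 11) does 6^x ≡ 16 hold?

9

Successive powers of 6 modulo 23:
  6^0=1  6^1=6  6^2=13  6^3=9  6^4=8  6^5=2
  6^6=12  6^7=3  6^8=18  6^9=16
So 6^9 ≡ 16 (mod 23), giving x = 9.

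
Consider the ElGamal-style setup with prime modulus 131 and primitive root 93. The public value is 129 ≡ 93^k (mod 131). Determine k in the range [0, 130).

56

Baby-step giant-step with m = ceil(sqrt(130)) = 12.
Baby table (93^j mod 131 for j=0..11):
  0:1  1:93  2:3  3:17  4:9  5:51  6:27  7:22
  8:81  9:66  10:112  11:67
Giant step factor: 93^(-12) ≡ 108 (mod 131).
Scan 129·108^i mod 131 for i = 0, 1, …:
  i=0: 129   i=1: 46   i=2: 121   i=3: 99
  i=4: 81
Match at i=4, j=8: k = 4·12 + 8 = 56.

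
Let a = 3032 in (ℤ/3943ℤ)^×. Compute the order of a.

The order of 3032 must divide p − 1 = 3942 = 2 · 3^3 · 73.
Divisors: 1, 2, 3, 6, 9, 18, 27, 54, 73, 146, 219, 438, 657, 1314, 1971, 3942.
Check each in increasing order: 3032^1 ≡ 3032;  3032^2 ≡ 1891;  3032^3 ≡ 390;  3032^6 ≡ 2266;  3032^9 ≡ 508;  3032^18 ≡ 1769;  3032^27 ≡ 3591;  3032^54 ≡ 1671;  3032^73 ≡ 134;  3032^146 ≡ 2184;  3032^219 ≡ 874;  3032^438 ≡ 2877;  3032^657 ≡ 2807;  3032^1314 ≡ 1135;  3032^1971 ≡ 1.
Smallest exponent giving 1 is 1971.

1971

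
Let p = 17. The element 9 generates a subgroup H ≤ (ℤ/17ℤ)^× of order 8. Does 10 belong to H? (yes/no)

10 ∈ ⟨9⟩ iff 10^8 ≡ 1 (mod 17), since |⟨9⟩| = 8.
10^8 mod 17 = 16.
Since 16 ≠ 1, 10 does not lie in the subgroup.

no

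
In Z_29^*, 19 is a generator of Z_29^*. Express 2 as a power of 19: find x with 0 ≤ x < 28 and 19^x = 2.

25

Successive powers of 19 modulo 29:
  19^0=1  19^1=19  19^2=13  19^3=15  19^4=24  19^5=21
  19^6=22  19^7=12  19^8=25  19^9=11  19^10=6  19^11=27
  19^12=20  19^13=3  19^14=28  19^15=10  19^16=16  19^17=14
  19^18=5  19^19=8  19^20=7  19^21=17  19^22=4  19^23=18
  19^24=23  19^25=2
So 19^25 ≡ 2 (mod 29), giving x = 25.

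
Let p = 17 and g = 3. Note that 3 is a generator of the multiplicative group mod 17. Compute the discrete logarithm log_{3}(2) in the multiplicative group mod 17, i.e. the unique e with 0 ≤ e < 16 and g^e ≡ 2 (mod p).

Successive powers of 3 modulo 17:
  3^0=1  3^1=3  3^2=9  3^3=10  3^4=13  3^5=5
  3^6=15  3^7=11  3^8=16  3^9=14  3^10=8  3^11=7
  3^12=4  3^13=12  3^14=2
So 3^14 ≡ 2 (mod 17), giving e = 14.

14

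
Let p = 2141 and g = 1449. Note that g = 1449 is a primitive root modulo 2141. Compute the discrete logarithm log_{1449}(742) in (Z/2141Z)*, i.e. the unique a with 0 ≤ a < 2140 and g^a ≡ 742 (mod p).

973

Baby-step giant-step with m = ceil(sqrt(2140)) = 47.
Baby table (1449^j mod 2141 for j=0..46):
  0:1  1:1449  2:1421  3:1528  4:278  5:314  6:1094  7:866
  8:208  9:1652  10:110  11:956  12:17  13:1082  14:606  15:284
  16:444  17:1056  18:1470  19:1876  20:1395  21:251  22:1870  23:1265
  24:289  25:1266  26:1738  27:546  28:1125  29:824  30:1439  31:1918
  32:164  33:2126  34:1816  35:95  36:631  37:112  38:1713  39:718
  40:1997  41:1162  42:912  43:491  44:647  45:1886  46:898
Giant step factor: 1449^(-47) ≡ 1331 (mod 2141).
Scan 742·1331^i mod 2141 for i = 0, 1, …:
  i=0: 742   i=1: 601   i=2: 1338   i=3: 1707
  i=4: 416   i=5: 1318   i=6: 779   i=7: 605
  i=8: 239   i=9: 1241     …   i=19: 1467
  i=20: 2126
Match at i=20, j=33: a = 20·47 + 33 = 973.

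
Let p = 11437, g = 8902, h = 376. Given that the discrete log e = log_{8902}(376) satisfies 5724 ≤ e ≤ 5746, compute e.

5733

Compute 8902^5724 mod 11437 = 7014, then multiply by 8902 repeatedly:
  8902^5724=7014  8902^5725=4045  8902^5726=4914  8902^5727=9340  8902^5728=9127
  8902^5729=106  8902^5730=5778  8902^5731=3567  8902^5732=4322  8902^5733=376
Found 376 at exponent 5733.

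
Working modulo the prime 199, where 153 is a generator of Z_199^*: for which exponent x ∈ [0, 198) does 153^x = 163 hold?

191

Baby-step giant-step with m = ceil(sqrt(198)) = 15.
Baby table (153^j mod 199 for j=0..14):
  0:1  1:153  2:126  3:174  4:155  5:34  6:28  7:105
  8:145  9:96  10:161  11:156  12:187  13:154  14:80
Giant step factor: 153^(-15) ≡ 67 (mod 199).
Scan 163·67^i mod 199 for i = 0, 1, …:
  i=0: 163   i=1: 175   i=2: 183   i=3: 122
  i=4: 15   i=5: 10   i=6: 73   i=7: 115
  i=8: 143   i=9: 29   i=10: 152   i=11: 35
  i=12: 156
Match at i=12, j=11: x = 12·15 + 11 = 191.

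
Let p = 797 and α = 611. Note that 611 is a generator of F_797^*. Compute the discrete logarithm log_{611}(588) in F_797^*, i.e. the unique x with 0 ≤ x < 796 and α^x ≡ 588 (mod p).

781

Baby-step giant-step with m = ceil(sqrt(796)) = 29.
Baby table (611^j mod 797 for j=0..28):
  0:1  1:611  2:325  3:122  4:421  5:597  6:538  7:354
  8:307  9:282  10:150  11:792  12:133  13:766  14:187  15:286
  16:203  17:498  18:621  19:59  20:184  21:47  22:25  23:132
  24:155  25:659  26:164  27:579  28:698
Giant step factor: 611^(-29) ≡ 749 (mod 797).
Scan 588·749^i mod 797 for i = 0, 1, …:
  i=0: 588   i=1: 468   i=2: 649   i=3: 728
  i=4: 124   i=5: 424   i=6: 370   i=7: 571
  i=8: 487   i=9: 534     …   i=25: 237
  i=26: 579
Match at i=26, j=27: x = 26·29 + 27 = 781.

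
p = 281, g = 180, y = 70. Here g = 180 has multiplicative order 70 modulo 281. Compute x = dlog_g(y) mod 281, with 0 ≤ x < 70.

Baby-step giant-step with m = ceil(sqrt(70)) = 9.
Baby table (180^j mod 281 for j=0..8):
  0:1  1:180  2:85  3:126  4:200  5:32  6:140  7:191
  8:98
Giant step factor: 180^(-9) ≡ 223 (mod 281).
Scan 70·223^i mod 281 for i = 0, 1, …:
  i=0: 70   i=1: 155   i=2: 2   i=3: 165
  i=4: 265   i=5: 85
Match at i=5, j=2: x = 5·9 + 2 = 47.

47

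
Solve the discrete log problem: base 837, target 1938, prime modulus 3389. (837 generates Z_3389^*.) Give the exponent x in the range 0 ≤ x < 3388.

2449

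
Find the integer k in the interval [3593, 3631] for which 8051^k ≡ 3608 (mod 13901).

3614

Compute 8051^3593 mod 13901 = 5612, then multiply by 8051 repeatedly:
  8051^3593=5612  8051^3594=3962  8051^3595=9168  8051^3596=11159  8051^3597=12847
  8051^3598=7757  8051^3599=8315  8051^3600=10750  8051^3601=624  8051^3602=5563
  8051^3603=12592  8051^3604=12100  8051^3605=12793  8051^3606=3934  8051^3607=6156
  8051^3608=4891  8051^3609=9809  8051^3610=678  8051^3611=9386  8051^3612=850
  8051^3613=4058  8051^3614=3608
Found 3608 at exponent 3614.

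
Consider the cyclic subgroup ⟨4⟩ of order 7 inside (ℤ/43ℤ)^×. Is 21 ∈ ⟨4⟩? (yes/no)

yes

21 ∈ ⟨4⟩ iff 21^7 ≡ 1 (mod 43), since |⟨4⟩| = 7.
21^7 mod 43 = 1.
Since 1 = 1, 21 lies in the subgroup.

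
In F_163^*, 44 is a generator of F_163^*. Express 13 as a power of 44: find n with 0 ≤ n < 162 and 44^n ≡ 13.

87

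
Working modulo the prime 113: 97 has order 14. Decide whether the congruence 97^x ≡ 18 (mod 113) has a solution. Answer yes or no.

18 ∈ ⟨97⟩ iff 18^14 ≡ 1 (mod 113), since |⟨97⟩| = 14.
18^14 mod 113 = 15.
Since 15 ≠ 1, 18 does not lie in the subgroup.

no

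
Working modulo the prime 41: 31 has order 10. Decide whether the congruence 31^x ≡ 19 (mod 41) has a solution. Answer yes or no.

19 ∈ ⟨31⟩ iff 19^10 ≡ 1 (mod 41), since |⟨31⟩| = 10.
19^10 mod 41 = 32.
Since 32 ≠ 1, 19 does not lie in the subgroup.

no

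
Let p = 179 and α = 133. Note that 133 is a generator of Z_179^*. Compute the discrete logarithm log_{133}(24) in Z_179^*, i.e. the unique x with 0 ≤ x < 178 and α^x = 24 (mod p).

169

Baby-step giant-step with m = ceil(sqrt(178)) = 14.
Baby table (133^j mod 179 for j=0..13):
  0:1  1:133  2:147  3:40  4:129  5:152  6:168  7:148
  8:173  9:97  10:13  11:118  12:121  13:162
Giant step factor: 133^(-14) ≡ 19 (mod 179).
Scan 24·19^i mod 179 for i = 0, 1, …:
  i=0: 24   i=1: 98   i=2: 72   i=3: 115
  i=4: 37   i=5: 166   i=6: 111   i=7: 140
  i=8: 154   i=9: 62   i=10: 104   i=11: 7
  i=12: 133
Match at i=12, j=1: x = 12·14 + 1 = 169.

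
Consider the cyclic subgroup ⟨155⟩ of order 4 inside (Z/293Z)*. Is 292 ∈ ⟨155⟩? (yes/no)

292 ∈ ⟨155⟩ iff 292^4 ≡ 1 (mod 293), since |⟨155⟩| = 4.
292^4 mod 293 = 1.
Since 1 = 1, 292 lies in the subgroup.

yes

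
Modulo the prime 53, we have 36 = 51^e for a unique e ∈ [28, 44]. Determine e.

36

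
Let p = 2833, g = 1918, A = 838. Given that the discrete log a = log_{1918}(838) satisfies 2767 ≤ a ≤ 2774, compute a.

2771

Compute 1918^2767 mod 2833 = 1847, then multiply by 1918 repeatedly:
  1918^2767=1847  1918^2768=1296  1918^2769=1187  1918^2770=1767  1918^2771=838
Found 838 at exponent 2771.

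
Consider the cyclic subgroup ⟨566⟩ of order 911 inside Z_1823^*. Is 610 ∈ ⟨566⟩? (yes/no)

yes

610 ∈ ⟨566⟩ iff 610^911 ≡ 1 (mod 1823), since |⟨566⟩| = 911.
610^911 mod 1823 = 1.
Since 1 = 1, 610 lies in the subgroup.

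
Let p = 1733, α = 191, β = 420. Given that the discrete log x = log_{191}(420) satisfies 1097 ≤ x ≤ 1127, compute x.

1126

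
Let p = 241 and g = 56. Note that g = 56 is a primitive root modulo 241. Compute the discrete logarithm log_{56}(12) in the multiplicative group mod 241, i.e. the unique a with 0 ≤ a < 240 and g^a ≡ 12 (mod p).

Successive powers of 56 modulo 241:
  56^0=1  56^1=56  56^2=3  56^3=168  56^4=9  56^5=22
  56^6=27  56^7=66  56^8=81  56^9=198  56^10=2  56^11=112
  56^12=6  56^13=95  56^14=18  56^15=44  56^16=54  56^17=132
  56^18=162  56^19=155  56^20=4  56^21=224  56^22=12
So 56^22 ≡ 12 (mod 241), giving a = 22.

22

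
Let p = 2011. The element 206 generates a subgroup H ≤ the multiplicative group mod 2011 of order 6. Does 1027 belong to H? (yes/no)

⟨206⟩ has order 6; its elements mod 2011 are {1, 205, 206, 1805, 1806, 2010}.
1027 is not in this set.

no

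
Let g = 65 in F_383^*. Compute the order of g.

The order of 65 must divide p − 1 = 382 = 2 · 191.
Divisors: 1, 2, 191, 382.
Check each in increasing order: 65^1 ≡ 65;  65^2 ≡ 12;  65^191 ≡ 1.
Smallest exponent giving 1 is 191.

191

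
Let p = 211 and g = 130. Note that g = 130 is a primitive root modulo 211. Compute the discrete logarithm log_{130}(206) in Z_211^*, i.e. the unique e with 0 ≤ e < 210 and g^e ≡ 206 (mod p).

Baby-step giant-step with m = ceil(sqrt(210)) = 15.
Baby table (130^j mod 211 for j=0..14):
  0:1  1:130  2:20  3:68  4:189  5:94  6:193  7:192
  8:62  9:42  10:185  11:207  12:113  13:131  14:150
Giant step factor: 130^(-15) ≡ 12 (mod 211).
Scan 206·12^i mod 211 for i = 0, 1, …:
  i=0: 206   i=1: 151   i=2: 124   i=3: 11
  i=4: 132   i=5: 107   i=6: 18   i=7: 5
  i=8: 60   i=9: 87   i=10: 200   i=11: 79
  i=12: 104   i=13: 193
Match at i=13, j=6: e = 13·15 + 6 = 201.

201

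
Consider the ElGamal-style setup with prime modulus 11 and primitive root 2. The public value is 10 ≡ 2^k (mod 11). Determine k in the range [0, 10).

5

Successive powers of 2 modulo 11:
  2^0=1  2^1=2  2^2=4  2^3=8  2^4=5  2^5=10
So 2^5 ≡ 10 (mod 11), giving k = 5.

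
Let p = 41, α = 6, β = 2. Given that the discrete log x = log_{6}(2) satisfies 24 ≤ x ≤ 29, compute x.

Compute 6^24 mod 41 = 16, then multiply by 6 repeatedly:
  6^24=16  6^25=14  6^26=2
Found 2 at exponent 26.

26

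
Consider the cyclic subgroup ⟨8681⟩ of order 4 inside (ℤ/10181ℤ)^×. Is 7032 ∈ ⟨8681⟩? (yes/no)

no

⟨8681⟩ has order 4; its elements mod 10181 are {1, 1500, 8681, 10180}.
7032 is not in this set.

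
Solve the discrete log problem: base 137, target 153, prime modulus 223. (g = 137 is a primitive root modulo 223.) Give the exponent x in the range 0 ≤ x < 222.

Baby-step giant-step with m = ceil(sqrt(222)) = 15.
Baby table (137^j mod 223 for j=0..14):
  0:1  1:137  2:37  3:163  4:31  5:10  6:32  7:147
  8:69  9:87  10:100  11:97  12:132  13:21  14:201
Giant step factor: 137^(-15) ≡ 159 (mod 223).
Scan 153·159^i mod 223 for i = 0, 1, …:
  i=0: 153   i=1: 20   i=2: 58   i=3: 79
  i=4: 73   i=5: 11   i=6: 188   i=7: 10
Match at i=7, j=5: x = 7·15 + 5 = 110.

110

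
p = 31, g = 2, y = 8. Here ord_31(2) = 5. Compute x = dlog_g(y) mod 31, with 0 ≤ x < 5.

Successive powers of 2 modulo 31:
  2^0=1  2^1=2  2^2=4  2^3=8
So 2^3 ≡ 8 (mod 31), giving x = 3.

3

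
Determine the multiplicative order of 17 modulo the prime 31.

30

The order of 17 must divide p − 1 = 30 = 2 · 3 · 5.
Divisors: 1, 2, 3, 5, 6, 10, 15, 30.
Check each in increasing order: 17^1 ≡ 17;  17^2 ≡ 10;  17^3 ≡ 15;  17^5 ≡ 26;  17^6 ≡ 8;  17^10 ≡ 25;  17^15 ≡ 30;  17^30 ≡ 1.
Smallest exponent giving 1 is 30.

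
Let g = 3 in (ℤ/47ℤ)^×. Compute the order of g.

23

The order of 3 must divide p − 1 = 46 = 2 · 23.
Divisors: 1, 2, 23, 46.
Check each in increasing order: 3^1 ≡ 3;  3^2 ≡ 9;  3^23 ≡ 1.
Smallest exponent giving 1 is 23.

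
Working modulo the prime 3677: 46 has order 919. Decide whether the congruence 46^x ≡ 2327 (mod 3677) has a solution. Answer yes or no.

2327 ∈ ⟨46⟩ iff 2327^919 ≡ 1 (mod 3677), since |⟨46⟩| = 919.
2327^919 mod 3677 = 1.
Since 1 = 1, 2327 lies in the subgroup.

yes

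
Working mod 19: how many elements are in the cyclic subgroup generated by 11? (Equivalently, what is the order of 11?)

3

The order of 11 must divide p − 1 = 18 = 2 · 3^2.
Divisors: 1, 2, 3, 6, 9, 18.
Check each in increasing order: 11^1 ≡ 11;  11^2 ≡ 7;  11^3 ≡ 1.
Smallest exponent giving 1 is 3.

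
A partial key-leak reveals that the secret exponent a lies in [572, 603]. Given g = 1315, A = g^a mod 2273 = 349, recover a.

603

Compute 1315^572 mod 2273 = 977, then multiply by 1315 repeatedly:
  1315^572=977  1315^573=510  1315^574=115  1315^575=1207  1315^576=651
  1315^577=1417  1315^578=1768  1315^579=1914  1315^580=699  1315^581=893
  1315^582=1427  1315^583=1280  1315^584=1180  1315^585=1514  1315^586=2035
  1315^587=704  1315^588=649  1315^589=1060  1315^590=551  1315^591=1751
  1315^592=16  1315^593=583  1315^594=644  1315^595=1304  1315^596=918
  1315^597=207  1315^598=1718  1315^599=2081  1315^600=2096  1315^601=1364
  1315^602=263  1315^603=349
Found 349 at exponent 603.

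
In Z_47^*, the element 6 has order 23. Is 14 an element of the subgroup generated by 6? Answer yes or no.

yes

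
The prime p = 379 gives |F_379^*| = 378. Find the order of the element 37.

The order of 37 must divide p − 1 = 378 = 2 · 3^3 · 7.
Divisors: 1, 2, 3, 6, 7, 9, 14, 18, 21, 27, 42, 54, 63, 126, 189, 378.
Check each in increasing order: 37^1 ≡ 37;  37^2 ≡ 232;  37^3 ≡ 246;  37^6 ≡ 255;  37^7 ≡ 339;  37^9 ≡ 195;  37^14 ≡ 84;  37^18 ≡ 125;  37^21 ≡ 51;  37^27 ≡ 119;  37^42 ≡ 327;  37^54 ≡ 138;  37^63 ≡ 1.
Smallest exponent giving 1 is 63.

63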